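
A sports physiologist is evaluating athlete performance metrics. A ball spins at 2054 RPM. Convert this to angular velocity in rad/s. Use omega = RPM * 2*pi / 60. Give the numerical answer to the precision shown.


omega = 2054 * 2 * pi / 60
= 2054 * 6.28318531 / 60
= 12905.663 / 60
= 215.094 rad/s

215.094 rad/s


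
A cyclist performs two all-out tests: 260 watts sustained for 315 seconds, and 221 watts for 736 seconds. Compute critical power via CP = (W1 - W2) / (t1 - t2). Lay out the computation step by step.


W1 = P1 * t1 = 260 * 315 = 81900 J
W2 = P2 * t2 = 221 * 736 = 162656 J
CP = (81900 - 162656) / (315 - 736)
= 191.82 W

191.82 W


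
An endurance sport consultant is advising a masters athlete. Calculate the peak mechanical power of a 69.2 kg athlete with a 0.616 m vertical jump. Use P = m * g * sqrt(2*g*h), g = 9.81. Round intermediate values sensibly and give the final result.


First, sqrt(2gh) = sqrt(2 * 9.81 * 0.616)
= sqrt(12.08592) = 3.476481 m/s
Power = 69.2 * 9.81 * 3.476481 = 2360.02 W

2360.02 W


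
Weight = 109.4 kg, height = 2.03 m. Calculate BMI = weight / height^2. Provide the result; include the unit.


height^2 = 2.03^2 = 4.1209
BMI = 109.4 / 4.1209 = 26.55 kg/m^2

26.55 kg/m^2


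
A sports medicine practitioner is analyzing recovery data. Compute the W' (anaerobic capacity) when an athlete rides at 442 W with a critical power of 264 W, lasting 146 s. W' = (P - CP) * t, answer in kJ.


Above-CP power = 178 W
Duration = 146 s
W' = 178 * 146 = 25988 J
Convert: 25988 / 1000 = 25.988 kJ

25.988 kJ


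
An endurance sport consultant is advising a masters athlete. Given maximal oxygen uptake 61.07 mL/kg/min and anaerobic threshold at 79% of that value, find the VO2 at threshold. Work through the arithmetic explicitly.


Percentage as decimal = 0.79
VO2 at AT = 61.07 * 0.79 = 48.25 mL/kg/min

48.25 mL/kg/min


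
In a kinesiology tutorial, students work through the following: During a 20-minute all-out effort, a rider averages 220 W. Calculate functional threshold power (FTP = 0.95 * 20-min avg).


FTP = 0.95 * 220
= 209.0 W

209.0 W


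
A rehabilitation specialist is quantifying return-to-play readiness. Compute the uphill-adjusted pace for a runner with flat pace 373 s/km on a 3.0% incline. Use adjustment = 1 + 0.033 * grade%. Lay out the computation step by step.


Adjustment factor = 1 + 0.033 * 3.0 = 1.099
Grade-adjusted pace = 373 * 1.099 = 409.93 s/km

409.93 s/km


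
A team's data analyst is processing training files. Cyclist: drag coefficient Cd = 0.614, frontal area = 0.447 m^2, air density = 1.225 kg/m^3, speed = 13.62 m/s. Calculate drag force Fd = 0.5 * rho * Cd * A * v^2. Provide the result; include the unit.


v^2 = 13.62^2 = 185.5044
Fd = 0.5 * 1.225 * 0.614 * 0.447 * 185.5044
= 31.184 N

31.184 N


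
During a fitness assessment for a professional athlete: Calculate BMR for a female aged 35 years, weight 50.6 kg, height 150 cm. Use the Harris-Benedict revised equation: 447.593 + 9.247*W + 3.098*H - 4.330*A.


Substituting values:
W term = 9.247 * 50.6 = 467.8982
H term = 3.098 * 150 = 464.7
A term = 4.330 * 35 = 151.55
BMR = 1228.64 kcal/day

1228.64 kcal/day


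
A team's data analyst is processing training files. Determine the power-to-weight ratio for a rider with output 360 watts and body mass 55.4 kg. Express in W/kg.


P/W = 360 / 55.4 = 6.498 W/kg

6.498 W/kg


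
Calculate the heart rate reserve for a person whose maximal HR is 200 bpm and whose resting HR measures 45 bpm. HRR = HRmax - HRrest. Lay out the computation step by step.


HRmax = 200 bpm
HRrest = 45 bpm
HRR = 200 - 45 = 155 bpm

155 bpm


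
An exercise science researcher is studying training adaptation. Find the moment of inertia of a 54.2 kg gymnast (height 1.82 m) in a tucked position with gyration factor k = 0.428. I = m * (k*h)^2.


Radius of gyration = 0.428 * 1.82 = 0.77896 m
I = 54.2 * 0.77896^2
= 54.2 * 0.606779
= 32.887 kg*m^2

32.887 kg*m^2


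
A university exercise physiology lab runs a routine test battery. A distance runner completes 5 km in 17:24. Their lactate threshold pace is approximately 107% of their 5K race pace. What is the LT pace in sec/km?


Convert to seconds: 17 min 24 s = 1044 s
Pace per km = 1044 / 5 = 208.8 s/km
LT pace = 208.8 * 1.07 = 223.42 s/km

223.42 s/km


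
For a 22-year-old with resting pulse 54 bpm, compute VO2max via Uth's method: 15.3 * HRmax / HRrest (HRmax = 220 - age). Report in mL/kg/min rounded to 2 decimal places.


Step 1: HRmax = 220 - 22 = 198 bpm
Step 2: Ratio = 198 / 54 = 3.6667
Step 3: VO2max = 15.3 * 3.6667 = 56.1 mL/kg/min

56.1 mL/kg/min


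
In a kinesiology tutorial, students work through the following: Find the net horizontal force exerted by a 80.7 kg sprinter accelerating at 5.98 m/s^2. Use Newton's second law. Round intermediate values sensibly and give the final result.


Newton's second law: F = m * a
F = 80.7 * 5.98 = 482.59 N

482.59 N


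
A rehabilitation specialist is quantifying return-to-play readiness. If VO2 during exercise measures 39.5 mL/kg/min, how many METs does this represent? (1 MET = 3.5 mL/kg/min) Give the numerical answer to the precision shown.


METs = VO2 / 3.5 = 39.5 / 3.5 = 11.29

11.29 METs


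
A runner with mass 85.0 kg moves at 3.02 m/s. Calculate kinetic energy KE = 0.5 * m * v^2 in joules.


v^2 = 3.02^2 = 9.1204
KE = 0.5 * 85.0 * 9.1204
= 387.62 J

387.62 J


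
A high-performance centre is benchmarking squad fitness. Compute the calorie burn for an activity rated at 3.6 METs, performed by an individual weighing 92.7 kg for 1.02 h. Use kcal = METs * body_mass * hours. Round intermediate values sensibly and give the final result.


Product of METs and mass = 3.6 * 92.7 = 333.72
Total kcal = 333.72 * 1.02 = 340.39 kcal

340.39 kcal


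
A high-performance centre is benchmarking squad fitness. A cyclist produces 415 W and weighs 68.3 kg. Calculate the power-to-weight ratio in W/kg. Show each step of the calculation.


P/W = power / mass
= 415 / 68.3
= 6.076 W/kg

6.076 W/kg


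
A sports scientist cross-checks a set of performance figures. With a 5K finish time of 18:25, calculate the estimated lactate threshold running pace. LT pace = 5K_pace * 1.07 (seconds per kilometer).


Race duration = 1105 s for 5 km
Average pace = 1105 / 5 = 221.0 s/km
LT pace = 221.0 * 1.07
= 236.47 s/km

236.47 s/km


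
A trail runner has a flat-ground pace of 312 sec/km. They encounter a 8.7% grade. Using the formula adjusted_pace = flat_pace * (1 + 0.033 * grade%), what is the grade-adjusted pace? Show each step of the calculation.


Grade factor = 1 + 0.033 * 8.7 = 1.2871
Adjusted = 312 * 1.2871 = 401.58 sec/km

401.58 s/km


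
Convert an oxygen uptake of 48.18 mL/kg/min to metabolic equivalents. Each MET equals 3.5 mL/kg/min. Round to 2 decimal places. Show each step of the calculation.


One MET = 3.5 mL/kg/min
Number of METs = 48.18 / 3.5
= 13.77 METs

13.77 METs


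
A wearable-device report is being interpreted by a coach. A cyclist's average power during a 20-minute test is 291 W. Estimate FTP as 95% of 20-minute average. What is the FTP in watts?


FTP = 20-min power * 0.95
= 291 * 0.95
= 276.45 W

276.45 W


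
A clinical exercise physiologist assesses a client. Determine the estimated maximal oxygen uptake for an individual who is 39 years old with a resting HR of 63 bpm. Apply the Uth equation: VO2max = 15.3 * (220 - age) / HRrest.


HRmax = 220 - 39 = 181
VO2max = 15.3 * (181 / 63)
= 15.3 * 2.873
= 43.96 mL/kg/min

43.96 mL/kg/min


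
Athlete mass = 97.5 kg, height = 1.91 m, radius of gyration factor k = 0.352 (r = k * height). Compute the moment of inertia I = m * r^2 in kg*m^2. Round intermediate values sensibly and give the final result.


r = k * height = 0.352 * 1.91 = 0.67232 m
r^2 = 0.67232^2 = 0.452014
I = 97.5 * 0.452014 = 44.071 kg*m^2

44.071 kg*m^2


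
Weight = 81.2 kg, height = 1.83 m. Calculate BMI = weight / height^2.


height^2 = 1.83^2 = 3.3489
BMI = 81.2 / 3.3489 = 24.25 kg/m^2

24.25 kg/m^2


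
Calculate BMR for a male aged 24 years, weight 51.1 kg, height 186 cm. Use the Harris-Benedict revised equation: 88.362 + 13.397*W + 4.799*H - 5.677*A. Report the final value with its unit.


Substituting values:
W term = 13.397 * 51.1 = 684.5867
H term = 4.799 * 186 = 892.614
A term = 5.677 * 24 = 136.248
BMR = 1529.31 kcal/day

1529.31 kcal/day


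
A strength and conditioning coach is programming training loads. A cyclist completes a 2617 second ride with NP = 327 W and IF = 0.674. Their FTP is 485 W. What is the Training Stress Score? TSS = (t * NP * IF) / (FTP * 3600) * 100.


t * NP * IF = 2617 * 327 * 0.674 = 576781.566
FTP * 3600 = 1746000
TSS = (576781.566 / 1746000) * 100 = 33.03

33.03 TSS


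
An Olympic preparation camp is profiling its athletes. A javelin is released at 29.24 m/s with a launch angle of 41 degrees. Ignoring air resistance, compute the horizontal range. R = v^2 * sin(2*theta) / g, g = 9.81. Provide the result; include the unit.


Launch speed squared = 854.9776
sin(2 * 41 deg) = 0.990268
Range = 854.9776 * 0.990268 / 9.81
= 86.306 m

86.306 m


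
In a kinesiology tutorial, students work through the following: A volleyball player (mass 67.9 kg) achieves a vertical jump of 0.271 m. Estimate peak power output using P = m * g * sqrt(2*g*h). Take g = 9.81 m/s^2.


2 * g * h = 2 * 9.81 * 0.271 = 5.31702
sqrt(5.31702) = 2.305866 m/s
P = 67.9 * 9.81 * 2.305866 = 1535.94 W

1535.94 W


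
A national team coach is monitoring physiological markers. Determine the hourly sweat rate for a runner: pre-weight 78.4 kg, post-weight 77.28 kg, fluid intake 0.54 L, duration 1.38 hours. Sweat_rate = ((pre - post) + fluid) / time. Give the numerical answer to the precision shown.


Mass lost = 78.4 - 77.28 = 1.12 kg
Add fluid consumed: 1.12 + 0.54 = 1.66 L total sweat
Sweat rate = 1.66 / 1.38 = 1.203 L/h

1.203 L/h


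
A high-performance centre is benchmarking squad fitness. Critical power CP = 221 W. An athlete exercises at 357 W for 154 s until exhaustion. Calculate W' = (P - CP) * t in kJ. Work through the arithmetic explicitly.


P - CP = 357 - 221 = 136 W
W' = 136 * 154 = 20944 J
= 20944 / 1000 = 20.944 kJ

20.944 kJ


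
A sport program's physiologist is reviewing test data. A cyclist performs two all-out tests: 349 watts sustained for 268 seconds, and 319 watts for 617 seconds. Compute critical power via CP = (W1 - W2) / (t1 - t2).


W1 = P1 * t1 = 349 * 268 = 93532 J
W2 = P2 * t2 = 319 * 617 = 196823 J
CP = (93532 - 196823) / (268 - 617)
= 295.96 W

295.96 W


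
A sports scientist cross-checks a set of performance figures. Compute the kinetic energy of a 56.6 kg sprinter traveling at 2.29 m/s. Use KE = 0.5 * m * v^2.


Velocity squared = 5.2441
KE = 0.5 * 56.6 * 5.2441 = 148.41 J

148.41 J


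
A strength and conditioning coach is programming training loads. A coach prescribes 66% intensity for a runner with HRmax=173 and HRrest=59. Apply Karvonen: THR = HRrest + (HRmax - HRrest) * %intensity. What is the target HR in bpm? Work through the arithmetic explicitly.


Heart rate reserve = 173 - 59 = 114
Intensity fraction = 66 / 100 = 0.66
THR = 59 + 114 * 0.66 = 134.24 bpm

134.24 bpm


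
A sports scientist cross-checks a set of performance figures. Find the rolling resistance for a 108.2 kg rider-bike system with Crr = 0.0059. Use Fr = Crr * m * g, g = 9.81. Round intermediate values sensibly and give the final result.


m * g = 108.2 * 9.81 = 1061.442 N
Fr = 0.0059 * 1061.442 = 6.263 N

6.263 N


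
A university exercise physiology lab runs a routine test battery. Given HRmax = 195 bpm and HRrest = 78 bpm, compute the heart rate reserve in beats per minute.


Heart rate reserve = maximum HR minus resting HR
HRR = 195 - 78 = 117 bpm

117 bpm


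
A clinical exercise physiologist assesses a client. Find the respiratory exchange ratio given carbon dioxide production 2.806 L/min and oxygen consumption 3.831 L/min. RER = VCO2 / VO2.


VCO2 = 2.806 L/min
VO2 = 3.831 L/min
RER = 2.806 / 3.831 = 0.7324

0.7324


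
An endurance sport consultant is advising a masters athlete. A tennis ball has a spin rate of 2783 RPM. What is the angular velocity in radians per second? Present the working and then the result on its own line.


Convert RPM to rad/s: multiply by 2*pi and divide by 60
omega = 2783 * 2 * pi / 60
= 291.435 rad/s

291.435 rad/s


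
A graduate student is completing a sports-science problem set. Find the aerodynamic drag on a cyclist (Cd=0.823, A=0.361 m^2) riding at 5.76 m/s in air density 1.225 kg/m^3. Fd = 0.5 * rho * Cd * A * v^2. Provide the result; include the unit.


Fd = 0.5 * 1.225 * 0.823 * 0.361 * 5.76^2
= 0.5 * 1.225 * 0.823 * 0.361 * 33.1776
= 6.038 N

6.038 N


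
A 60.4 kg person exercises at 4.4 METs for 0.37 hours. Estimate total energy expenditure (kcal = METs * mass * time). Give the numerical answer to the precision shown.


Energy = METs * mass(kg) * time(h)
= 4.4 * 60.4 * 0.37
= 98.33 kcal

98.33 kcal


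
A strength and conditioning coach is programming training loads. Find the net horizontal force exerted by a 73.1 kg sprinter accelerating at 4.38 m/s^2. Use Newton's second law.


Newton's second law: F = m * a
F = 73.1 * 4.38 = 320.18 N

320.18 N


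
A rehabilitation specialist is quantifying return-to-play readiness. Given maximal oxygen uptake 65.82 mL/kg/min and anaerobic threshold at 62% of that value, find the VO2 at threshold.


Percentage as decimal = 0.62
VO2 at AT = 65.82 * 0.62 = 40.81 mL/kg/min

40.81 mL/kg/min


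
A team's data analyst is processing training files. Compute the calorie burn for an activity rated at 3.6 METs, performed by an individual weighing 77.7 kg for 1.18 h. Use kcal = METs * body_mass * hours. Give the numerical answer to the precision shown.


Product of METs and mass = 3.6 * 77.7 = 279.72
Total kcal = 279.72 * 1.18 = 330.07 kcal

330.07 kcal


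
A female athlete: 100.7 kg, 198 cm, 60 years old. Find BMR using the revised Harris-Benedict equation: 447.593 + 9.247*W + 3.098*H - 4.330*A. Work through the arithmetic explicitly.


Intercept = 447.593
Weight contribution = 9.247 * 100.7 = 931.1729
Height contribution = 3.098 * 198 = 613.404
Age contribution = 4.33 * 60 = 259.8
BMR = 447.593 + 931.1729 + 613.404 - 259.8
= 1732.37 kcal/day

1732.37 kcal/day


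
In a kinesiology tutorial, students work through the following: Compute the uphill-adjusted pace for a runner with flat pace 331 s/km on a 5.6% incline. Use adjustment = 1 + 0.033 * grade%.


Adjustment factor = 1 + 0.033 * 5.6 = 1.1848
Grade-adjusted pace = 331 * 1.1848 = 392.17 s/km

392.17 s/km


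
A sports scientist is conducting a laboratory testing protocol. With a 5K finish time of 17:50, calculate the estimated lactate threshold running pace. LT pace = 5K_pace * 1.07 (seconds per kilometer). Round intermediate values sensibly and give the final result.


Race duration = 1070 s for 5 km
Average pace = 1070 / 5 = 214.0 s/km
LT pace = 214.0 * 1.07
= 228.98 s/km

228.98 s/km


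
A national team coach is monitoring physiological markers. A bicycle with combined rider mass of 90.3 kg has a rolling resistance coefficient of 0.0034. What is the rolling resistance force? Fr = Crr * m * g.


Fr = 0.0034 * 90.3 * 9.81
= 0.30702 * 9.81
= 3.012 N

3.012 N


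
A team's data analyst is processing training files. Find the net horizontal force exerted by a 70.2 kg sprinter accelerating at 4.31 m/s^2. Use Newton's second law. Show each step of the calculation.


Newton's second law: F = m * a
F = 70.2 * 4.31 = 302.56 N

302.56 N


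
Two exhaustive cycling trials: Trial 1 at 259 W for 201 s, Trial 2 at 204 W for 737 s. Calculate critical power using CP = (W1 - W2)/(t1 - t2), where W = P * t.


W1 = 259 * 201 = 52059 J
W2 = 204 * 737 = 150348 J
CP = (52059 - 150348) / (201 - 737)
= -98289 / -536
= 183.38 W

183.38 W


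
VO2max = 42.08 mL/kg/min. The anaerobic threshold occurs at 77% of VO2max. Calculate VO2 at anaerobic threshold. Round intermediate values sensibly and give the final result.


AT fraction = 77 / 100 = 0.77
AT VO2 = 42.08 * 0.77
= 32.4 mL/kg/min

32.4 mL/kg/min


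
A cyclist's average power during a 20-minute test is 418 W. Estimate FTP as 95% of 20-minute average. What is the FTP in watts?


FTP = 20-min power * 0.95
= 418 * 0.95
= 397.1 W

397.1 W


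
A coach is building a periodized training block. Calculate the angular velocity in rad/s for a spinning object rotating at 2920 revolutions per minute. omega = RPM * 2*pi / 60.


omega = RPM * 2*pi / 60
= 2920 * 6.28318531 / 60
= 305.782 rad/s

305.782 rad/s


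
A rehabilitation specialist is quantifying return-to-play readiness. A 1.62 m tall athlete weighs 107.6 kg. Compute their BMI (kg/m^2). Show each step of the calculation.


height^2 = 2.6244 m^2
BMI = 107.6 / 2.6244 = 41.0 kg/m^2

41.0 kg/m^2


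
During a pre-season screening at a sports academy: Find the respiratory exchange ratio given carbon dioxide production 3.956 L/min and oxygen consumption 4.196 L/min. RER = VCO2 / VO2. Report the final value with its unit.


VCO2 = 3.956 L/min
VO2 = 4.196 L/min
RER = 3.956 / 4.196 = 0.9428

0.9428


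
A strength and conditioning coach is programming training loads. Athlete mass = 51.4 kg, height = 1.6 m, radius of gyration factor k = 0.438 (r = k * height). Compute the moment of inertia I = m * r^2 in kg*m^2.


r = k * height = 0.438 * 1.6 = 0.7008 m
r^2 = 0.7008^2 = 0.491121
I = 51.4 * 0.491121 = 25.244 kg*m^2

25.244 kg*m^2


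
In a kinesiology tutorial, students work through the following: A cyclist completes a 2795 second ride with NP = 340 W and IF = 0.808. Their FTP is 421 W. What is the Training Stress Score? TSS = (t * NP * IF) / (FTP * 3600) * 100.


t * NP * IF = 2795 * 340 * 0.808 = 767842.4
FTP * 3600 = 1515600
TSS = (767842.4 / 1515600) * 100 = 50.66

50.66 TSS


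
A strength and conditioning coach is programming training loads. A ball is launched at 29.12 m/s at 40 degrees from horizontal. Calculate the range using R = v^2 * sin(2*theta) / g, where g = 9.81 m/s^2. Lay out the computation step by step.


sin(2 * 40) = sin(80) = 0.984808
v^2 = 29.12^2 = 847.9744
R = 847.9744 * 0.984808 / 9.81
= 85.127 m

85.127 m


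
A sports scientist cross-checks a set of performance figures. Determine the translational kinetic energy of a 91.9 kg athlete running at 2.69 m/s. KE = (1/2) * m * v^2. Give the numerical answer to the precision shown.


KE = 0.5 * m * v^2
= 0.5 * 91.9 * 2.69^2
= 0.5 * 91.9 * 7.2361
= 332.5 J

332.5 J


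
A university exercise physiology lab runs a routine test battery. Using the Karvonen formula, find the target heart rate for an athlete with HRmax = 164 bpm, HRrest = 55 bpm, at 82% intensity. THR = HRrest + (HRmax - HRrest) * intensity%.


HRR = 164 - 55 = 109
THR = 55 + 109 * 0.82
= 55 + 89.38
= 144.38 bpm

144.38 bpm


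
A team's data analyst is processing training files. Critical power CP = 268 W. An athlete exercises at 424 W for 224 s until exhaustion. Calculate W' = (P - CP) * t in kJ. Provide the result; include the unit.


P - CP = 424 - 268 = 156 W
W' = 156 * 224 = 34944 J
= 34944 / 1000 = 34.944 kJ

34.944 kJ


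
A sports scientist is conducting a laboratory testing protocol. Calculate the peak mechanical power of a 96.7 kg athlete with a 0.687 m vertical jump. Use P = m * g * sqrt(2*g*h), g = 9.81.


First, sqrt(2gh) = sqrt(2 * 9.81 * 0.687)
= sqrt(13.47894) = 3.671368 m/s
Power = 96.7 * 9.81 * 3.671368 = 3482.76 W

3482.76 W


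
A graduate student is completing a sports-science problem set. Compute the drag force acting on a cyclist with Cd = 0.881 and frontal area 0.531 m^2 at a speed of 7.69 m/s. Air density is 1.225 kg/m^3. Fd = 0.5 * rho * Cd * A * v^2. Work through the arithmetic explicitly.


Step 1: v^2 = 59.1361
Step 2: Fd = 0.5 * 1.225 * 0.881 * 0.531 * 59.1361
= 16.945 N

16.945 N


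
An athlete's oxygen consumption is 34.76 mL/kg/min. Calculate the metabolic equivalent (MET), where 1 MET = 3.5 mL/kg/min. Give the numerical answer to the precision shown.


MET = VO2 / 3.5
= 34.76 / 3.5
= 9.93 METs

9.93 METs


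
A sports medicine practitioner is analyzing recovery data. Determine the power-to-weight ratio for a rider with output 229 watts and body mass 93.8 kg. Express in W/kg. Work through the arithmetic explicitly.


P/W = 229 / 93.8 = 2.441 W/kg

2.441 W/kg


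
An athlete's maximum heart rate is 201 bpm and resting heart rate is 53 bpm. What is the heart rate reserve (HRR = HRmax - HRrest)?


HRR = HRmax - HRrest
= 201 - 53
= 148 bpm

148 bpm


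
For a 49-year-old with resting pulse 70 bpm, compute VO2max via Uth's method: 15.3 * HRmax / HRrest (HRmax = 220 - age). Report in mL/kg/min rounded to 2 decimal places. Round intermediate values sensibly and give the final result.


Step 1: HRmax = 220 - 49 = 171 bpm
Step 2: Ratio = 171 / 70 = 2.4429
Step 3: VO2max = 15.3 * 2.4429 = 37.38 mL/kg/min

37.38 mL/kg/min


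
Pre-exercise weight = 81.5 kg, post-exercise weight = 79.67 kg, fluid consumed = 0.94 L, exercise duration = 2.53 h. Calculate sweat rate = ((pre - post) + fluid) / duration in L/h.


Weight loss = 81.5 - 79.67 = 1.83 kg (approx L)
Total sweat = 1.83 + 0.94 = 2.77 L
Sweat rate = 2.77 / 2.53 = 1.095 L/h

1.095 L/h


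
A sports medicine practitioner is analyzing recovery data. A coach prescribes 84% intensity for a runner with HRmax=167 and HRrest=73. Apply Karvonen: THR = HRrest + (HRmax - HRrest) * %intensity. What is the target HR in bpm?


Heart rate reserve = 167 - 73 = 94
Intensity fraction = 84 / 100 = 0.84
THR = 73 + 94 * 0.84 = 151.96 bpm

151.96 bpm


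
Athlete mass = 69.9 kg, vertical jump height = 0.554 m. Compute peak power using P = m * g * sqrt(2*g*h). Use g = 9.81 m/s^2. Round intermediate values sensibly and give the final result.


sqrt(2 * 9.81 * 0.554) = sqrt(10.86948) = 3.296889 m/s
P = 69.9 * 9.81 * 3.296889
= 2260.74 W

2260.74 W


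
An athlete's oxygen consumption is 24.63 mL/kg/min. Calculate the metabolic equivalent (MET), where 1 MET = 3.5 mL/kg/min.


MET = VO2 / 3.5
= 24.63 / 3.5
= 7.04 METs

7.04 METs


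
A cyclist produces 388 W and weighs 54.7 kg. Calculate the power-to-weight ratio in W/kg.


P/W = power / mass
= 388 / 54.7
= 7.093 W/kg

7.093 W/kg


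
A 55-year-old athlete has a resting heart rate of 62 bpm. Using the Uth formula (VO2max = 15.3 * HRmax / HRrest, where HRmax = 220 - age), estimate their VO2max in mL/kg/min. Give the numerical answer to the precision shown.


HRmax = 220 - 55 = 165 bpm
Ratio = HRmax / HRrest = 165 / 62 = 2.6613
VO2max = 15.3 * 2.6613 = 40.72 mL/kg/min

40.72 mL/kg/min


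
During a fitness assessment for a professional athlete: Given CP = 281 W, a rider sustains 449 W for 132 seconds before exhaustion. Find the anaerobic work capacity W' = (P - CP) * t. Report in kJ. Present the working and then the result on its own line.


Excess power = 449 - 281 = 168 W
Work above CP = 168 * 132 = 22176 J
W' = 22.176 kJ

22.176 kJ


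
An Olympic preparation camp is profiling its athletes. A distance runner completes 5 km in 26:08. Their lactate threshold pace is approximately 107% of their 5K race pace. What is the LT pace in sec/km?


Convert to seconds: 26 min 8 s = 1568 s
Pace per km = 1568 / 5 = 313.6 s/km
LT pace = 313.6 * 1.07 = 335.55 s/km

335.55 s/km


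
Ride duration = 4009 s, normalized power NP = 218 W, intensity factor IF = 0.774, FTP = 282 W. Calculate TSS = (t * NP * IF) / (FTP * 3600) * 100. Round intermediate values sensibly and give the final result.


Numerator = 4009 * 218 * 0.774 = 676446.588
Denominator = 282 * 3600 = 1015200
TSS = 676446.588 / 1015200 * 100
= 66.63

66.63 TSS


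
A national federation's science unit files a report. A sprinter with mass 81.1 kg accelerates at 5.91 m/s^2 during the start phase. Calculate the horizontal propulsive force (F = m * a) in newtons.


F = m * a
= 81.1 * 5.91
= 479.3 N

479.3 N


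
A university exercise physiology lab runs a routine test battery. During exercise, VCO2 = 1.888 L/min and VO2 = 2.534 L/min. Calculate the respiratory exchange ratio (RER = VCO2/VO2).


RER = VCO2 / VO2
= 1.888 / 2.534
= 0.7451

0.7451


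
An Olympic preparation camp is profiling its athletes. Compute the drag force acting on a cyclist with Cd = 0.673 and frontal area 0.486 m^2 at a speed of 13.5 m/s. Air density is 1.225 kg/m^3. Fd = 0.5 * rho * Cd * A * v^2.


Step 1: v^2 = 182.25
Step 2: Fd = 0.5 * 1.225 * 0.673 * 0.486 * 182.25
= 36.511 N

36.511 N


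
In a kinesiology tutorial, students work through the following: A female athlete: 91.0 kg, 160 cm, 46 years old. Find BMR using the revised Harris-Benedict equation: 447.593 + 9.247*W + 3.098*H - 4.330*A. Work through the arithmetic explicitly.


Intercept = 447.593
Weight contribution = 9.247 * 91.0 = 841.477
Height contribution = 3.098 * 160 = 495.68
Age contribution = 4.33 * 46 = 199.18
BMR = 447.593 + 841.477 + 495.68 - 199.18
= 1585.57 kcal/day

1585.57 kcal/day


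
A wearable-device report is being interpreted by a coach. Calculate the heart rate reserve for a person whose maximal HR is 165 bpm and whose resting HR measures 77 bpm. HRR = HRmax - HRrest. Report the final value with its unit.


HRmax = 165 bpm
HRrest = 77 bpm
HRR = 165 - 77 = 88 bpm

88 bpm


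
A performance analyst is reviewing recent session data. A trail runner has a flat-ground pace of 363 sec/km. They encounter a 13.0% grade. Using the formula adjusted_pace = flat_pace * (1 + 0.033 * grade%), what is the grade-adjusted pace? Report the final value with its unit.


Grade factor = 1 + 0.033 * 13.0 = 1.429
Adjusted = 363 * 1.429 = 518.73 sec/km

518.73 s/km


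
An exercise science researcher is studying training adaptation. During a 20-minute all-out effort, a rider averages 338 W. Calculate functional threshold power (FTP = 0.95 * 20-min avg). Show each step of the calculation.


FTP = 0.95 * 338
= 321.1 W

321.1 W


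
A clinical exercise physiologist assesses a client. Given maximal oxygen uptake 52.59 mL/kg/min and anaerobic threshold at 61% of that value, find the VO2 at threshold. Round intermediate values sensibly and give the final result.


Percentage as decimal = 0.61
VO2 at AT = 52.59 * 0.61 = 32.08 mL/kg/min

32.08 mL/kg/min


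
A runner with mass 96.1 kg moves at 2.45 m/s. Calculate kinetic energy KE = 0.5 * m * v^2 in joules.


v^2 = 2.45^2 = 6.0025
KE = 0.5 * 96.1 * 6.0025
= 288.42 J

288.42 J


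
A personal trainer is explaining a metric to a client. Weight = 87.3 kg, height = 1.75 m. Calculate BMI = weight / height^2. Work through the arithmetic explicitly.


height^2 = 1.75^2 = 3.0625
BMI = 87.3 / 3.0625 = 28.51 kg/m^2

28.51 kg/m^2


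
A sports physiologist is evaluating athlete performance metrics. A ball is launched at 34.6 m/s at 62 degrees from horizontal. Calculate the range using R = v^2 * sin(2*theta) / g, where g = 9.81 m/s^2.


sin(2 * 62) = sin(124) = 0.829038
v^2 = 34.6^2 = 1197.16
R = 1197.16 * 0.829038 / 9.81
= 101.171 m

101.171 m


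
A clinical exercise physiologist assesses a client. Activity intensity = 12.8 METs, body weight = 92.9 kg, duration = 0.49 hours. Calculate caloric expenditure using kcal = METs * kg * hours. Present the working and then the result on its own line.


kcal = 12.8 * 92.9 * 0.49
= 1189.12 * 0.49
= 582.67 kcal

582.67 kcal


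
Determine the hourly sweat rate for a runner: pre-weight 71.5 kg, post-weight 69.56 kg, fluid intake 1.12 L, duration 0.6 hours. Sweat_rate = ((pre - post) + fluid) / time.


Mass lost = 71.5 - 69.56 = 1.94 kg
Add fluid consumed: 1.94 + 1.12 = 3.06 L total sweat
Sweat rate = 3.06 / 0.6 = 5.1 L/h

5.1 L/h


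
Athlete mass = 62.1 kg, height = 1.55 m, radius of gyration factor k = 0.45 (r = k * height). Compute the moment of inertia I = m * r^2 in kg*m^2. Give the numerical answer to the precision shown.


r = k * height = 0.45 * 1.55 = 0.6975 m
r^2 = 0.6975^2 = 0.486506
I = 62.1 * 0.486506 = 30.212 kg*m^2

30.212 kg*m^2


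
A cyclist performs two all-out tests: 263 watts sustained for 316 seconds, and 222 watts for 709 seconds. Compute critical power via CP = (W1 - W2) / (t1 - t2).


W1 = P1 * t1 = 263 * 316 = 83108 J
W2 = P2 * t2 = 222 * 709 = 157398 J
CP = (83108 - 157398) / (316 - 709)
= 189.03 W

189.03 W


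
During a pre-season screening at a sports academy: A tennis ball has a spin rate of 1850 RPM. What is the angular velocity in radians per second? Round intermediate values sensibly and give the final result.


Convert RPM to rad/s: multiply by 2*pi and divide by 60
omega = 1850 * 2 * pi / 60
= 193.732 rad/s

193.732 rad/s


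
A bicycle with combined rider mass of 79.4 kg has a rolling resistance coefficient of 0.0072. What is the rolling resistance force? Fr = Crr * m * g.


Fr = 0.0072 * 79.4 * 9.81
= 0.57168 * 9.81
= 5.608 N

5.608 N


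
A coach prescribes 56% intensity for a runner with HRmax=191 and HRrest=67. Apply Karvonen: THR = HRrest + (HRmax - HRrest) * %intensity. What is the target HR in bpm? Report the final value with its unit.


Heart rate reserve = 191 - 67 = 124
Intensity fraction = 56 / 100 = 0.56
THR = 67 + 124 * 0.56 = 136.44 bpm

136.44 bpm


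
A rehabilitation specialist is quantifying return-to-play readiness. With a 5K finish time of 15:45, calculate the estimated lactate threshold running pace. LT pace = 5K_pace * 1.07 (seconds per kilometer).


Race duration = 945 s for 5 km
Average pace = 945 / 5 = 189.0 s/km
LT pace = 189.0 * 1.07
= 202.23 s/km

202.23 s/km


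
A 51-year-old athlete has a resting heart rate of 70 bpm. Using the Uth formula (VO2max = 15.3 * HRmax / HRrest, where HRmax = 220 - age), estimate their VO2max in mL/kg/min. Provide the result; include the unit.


HRmax = 220 - 51 = 169 bpm
Ratio = HRmax / HRrest = 169 / 70 = 2.4143
VO2max = 15.3 * 2.4143 = 36.94 mL/kg/min

36.94 mL/kg/min


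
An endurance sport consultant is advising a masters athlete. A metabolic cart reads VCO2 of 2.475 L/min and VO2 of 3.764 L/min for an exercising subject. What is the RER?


RER = VCO2 / VO2 = 2.475 / 3.764 = 0.6575

0.6575


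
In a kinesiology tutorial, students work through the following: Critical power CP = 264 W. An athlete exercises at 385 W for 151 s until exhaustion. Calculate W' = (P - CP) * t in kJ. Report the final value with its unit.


P - CP = 385 - 264 = 121 W
W' = 121 * 151 = 18271 J
= 18271 / 1000 = 18.271 kJ

18.271 kJ


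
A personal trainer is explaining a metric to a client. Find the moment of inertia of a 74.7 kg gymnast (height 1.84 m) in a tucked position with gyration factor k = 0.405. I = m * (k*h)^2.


Radius of gyration = 0.405 * 1.84 = 0.7452 m
I = 74.7 * 0.7452^2
= 74.7 * 0.555323
= 41.483 kg*m^2

41.483 kg*m^2


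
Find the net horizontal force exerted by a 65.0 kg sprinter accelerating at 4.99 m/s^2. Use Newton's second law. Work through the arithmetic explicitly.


Newton's second law: F = m * a
F = 65.0 * 4.99 = 324.35 N

324.35 N


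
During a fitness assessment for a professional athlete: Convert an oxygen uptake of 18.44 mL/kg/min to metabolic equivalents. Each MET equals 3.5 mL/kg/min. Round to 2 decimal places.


One MET = 3.5 mL/kg/min
Number of METs = 18.44 / 3.5
= 5.27 METs

5.27 METs


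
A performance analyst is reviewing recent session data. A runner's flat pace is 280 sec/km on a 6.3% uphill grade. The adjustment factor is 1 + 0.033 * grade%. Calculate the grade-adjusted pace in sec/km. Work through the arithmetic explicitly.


Factor = 1 + 0.033 * 6.3 = 1.2079
Adjusted pace = 280 * 1.2079
= 338.21 sec/km

338.21 s/km


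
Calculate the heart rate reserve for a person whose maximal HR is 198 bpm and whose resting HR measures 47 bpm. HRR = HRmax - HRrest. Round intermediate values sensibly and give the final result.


HRmax = 198 bpm
HRrest = 47 bpm
HRR = 198 - 47 = 151 bpm

151 bpm


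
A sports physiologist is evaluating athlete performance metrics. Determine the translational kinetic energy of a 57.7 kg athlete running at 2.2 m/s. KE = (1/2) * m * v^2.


KE = 0.5 * m * v^2
= 0.5 * 57.7 * 2.2^2
= 0.5 * 57.7 * 4.84
= 139.63 J

139.63 J


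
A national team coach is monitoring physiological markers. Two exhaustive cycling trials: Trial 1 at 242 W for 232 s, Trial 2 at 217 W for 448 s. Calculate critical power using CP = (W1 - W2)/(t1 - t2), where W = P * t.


W1 = 242 * 232 = 56144 J
W2 = 217 * 448 = 97216 J
CP = (56144 - 97216) / (232 - 448)
= -41072 / -216
= 190.15 W

190.15 W


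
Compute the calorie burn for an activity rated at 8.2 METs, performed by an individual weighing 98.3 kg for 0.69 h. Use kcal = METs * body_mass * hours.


Product of METs and mass = 8.2 * 98.3 = 806.06
Total kcal = 806.06 * 0.69 = 556.18 kcal

556.18 kcal


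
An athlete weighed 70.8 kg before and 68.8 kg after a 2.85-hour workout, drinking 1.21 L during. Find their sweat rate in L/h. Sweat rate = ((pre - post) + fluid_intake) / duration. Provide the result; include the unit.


Body mass change = 2.0 kg
Total sweat loss = 2.0 + 1.21 = 3.21 L
Rate = 3.21 / 2.85 = 1.126 L/h

1.126 L/h


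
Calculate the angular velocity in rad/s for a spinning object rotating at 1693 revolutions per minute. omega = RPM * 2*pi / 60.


omega = RPM * 2*pi / 60
= 1693 * 6.28318531 / 60
= 177.291 rad/s

177.291 rad/s


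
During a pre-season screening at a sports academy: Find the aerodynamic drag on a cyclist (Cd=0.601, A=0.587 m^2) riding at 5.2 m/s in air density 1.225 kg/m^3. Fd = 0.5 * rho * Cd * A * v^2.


Fd = 0.5 * 1.225 * 0.601 * 0.587 * 5.2^2
= 0.5 * 1.225 * 0.601 * 0.587 * 27.04
= 5.843 N

5.843 N


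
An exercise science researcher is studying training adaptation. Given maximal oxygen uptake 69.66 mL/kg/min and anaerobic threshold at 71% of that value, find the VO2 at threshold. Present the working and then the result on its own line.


Percentage as decimal = 0.71
VO2 at AT = 69.66 * 0.71 = 49.46 mL/kg/min

49.46 mL/kg/min


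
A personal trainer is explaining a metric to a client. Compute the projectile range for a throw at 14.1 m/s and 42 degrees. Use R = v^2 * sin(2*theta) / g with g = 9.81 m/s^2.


Two times the angle = 84 degrees
sin(84) = 0.994522
R = 198.81 * 0.994522 / 9.81 = 20.155 m

20.155 m


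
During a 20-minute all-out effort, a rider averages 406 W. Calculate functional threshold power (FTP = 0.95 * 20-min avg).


FTP = 0.95 * 406
= 385.7 W

385.7 W


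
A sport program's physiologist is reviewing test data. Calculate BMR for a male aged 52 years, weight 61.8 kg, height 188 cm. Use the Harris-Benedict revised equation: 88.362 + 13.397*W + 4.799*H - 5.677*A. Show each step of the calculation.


Substituting values:
W term = 13.397 * 61.8 = 827.9346
H term = 4.799 * 188 = 902.212
A term = 5.677 * 52 = 295.204
BMR = 1523.3 kcal/day

1523.3 kcal/day


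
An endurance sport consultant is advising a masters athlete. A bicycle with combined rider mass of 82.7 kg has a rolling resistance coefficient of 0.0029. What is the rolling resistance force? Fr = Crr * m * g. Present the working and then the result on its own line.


Fr = 0.0029 * 82.7 * 9.81
= 0.23983 * 9.81
= 2.353 N

2.353 N


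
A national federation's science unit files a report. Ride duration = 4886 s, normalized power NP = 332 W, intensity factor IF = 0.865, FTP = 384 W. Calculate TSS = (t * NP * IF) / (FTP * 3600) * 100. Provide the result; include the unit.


Numerator = 4886 * 332 * 0.865 = 1403161.48
Denominator = 384 * 3600 = 1382400
TSS = 1403161.48 / 1382400 * 100
= 101.5

101.5 TSS


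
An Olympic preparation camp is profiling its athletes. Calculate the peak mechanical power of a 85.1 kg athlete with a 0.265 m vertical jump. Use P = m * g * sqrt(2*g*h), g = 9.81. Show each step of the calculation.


First, sqrt(2gh) = sqrt(2 * 9.81 * 0.265)
= sqrt(5.1993) = 2.280197 m/s
Power = 85.1 * 9.81 * 2.280197 = 1903.58 W

1903.58 W


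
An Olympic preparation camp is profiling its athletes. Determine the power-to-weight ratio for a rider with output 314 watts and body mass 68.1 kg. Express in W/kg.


P/W = 314 / 68.1 = 4.611 W/kg

4.611 W/kg


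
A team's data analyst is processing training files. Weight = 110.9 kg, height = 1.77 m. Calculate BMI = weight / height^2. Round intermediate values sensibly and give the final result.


height^2 = 1.77^2 = 3.1329
BMI = 110.9 / 3.1329 = 35.4 kg/m^2

35.4 kg/m^2


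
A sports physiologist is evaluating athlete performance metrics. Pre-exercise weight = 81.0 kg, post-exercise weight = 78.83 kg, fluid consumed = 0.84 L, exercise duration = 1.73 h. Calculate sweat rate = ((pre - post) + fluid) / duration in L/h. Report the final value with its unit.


Weight loss = 81.0 - 78.83 = 2.17 kg (approx L)
Total sweat = 2.17 + 0.84 = 3.01 L
Sweat rate = 3.01 / 1.73 = 1.74 L/h

1.74 L/h


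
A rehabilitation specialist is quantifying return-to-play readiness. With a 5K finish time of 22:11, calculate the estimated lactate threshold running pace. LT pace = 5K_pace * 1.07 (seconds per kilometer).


Race duration = 1331 s for 5 km
Average pace = 1331 / 5 = 266.2 s/km
LT pace = 266.2 * 1.07
= 284.83 s/km

284.83 s/km


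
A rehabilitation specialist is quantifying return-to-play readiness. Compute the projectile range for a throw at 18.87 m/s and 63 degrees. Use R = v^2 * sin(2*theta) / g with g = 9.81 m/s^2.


Two times the angle = 126 degrees
sin(126) = 0.809017
R = 356.0769 * 0.809017 / 9.81 = 29.365 m

29.365 m


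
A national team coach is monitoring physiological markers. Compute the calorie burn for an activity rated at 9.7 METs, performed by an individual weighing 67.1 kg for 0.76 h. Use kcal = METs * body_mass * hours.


Product of METs and mass = 9.7 * 67.1 = 650.87
Total kcal = 650.87 * 0.76 = 494.66 kcal

494.66 kcal


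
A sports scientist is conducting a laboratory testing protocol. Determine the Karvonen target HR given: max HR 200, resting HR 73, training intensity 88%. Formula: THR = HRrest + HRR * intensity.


HRR = HRmax - HRrest = 200 - 73 = 127
THR = 73 + 127 * 0.88
= 184.76 bpm

184.76 bpm


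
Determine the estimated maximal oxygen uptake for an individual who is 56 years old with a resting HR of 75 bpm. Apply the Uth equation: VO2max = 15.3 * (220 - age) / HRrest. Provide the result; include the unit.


HRmax = 220 - 56 = 164
VO2max = 15.3 * (164 / 75)
= 15.3 * 2.1867
= 33.46 mL/kg/min

33.46 mL/kg/min


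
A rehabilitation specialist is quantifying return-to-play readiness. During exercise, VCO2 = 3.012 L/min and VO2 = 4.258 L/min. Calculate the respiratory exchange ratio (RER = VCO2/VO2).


RER = VCO2 / VO2
= 3.012 / 4.258
= 0.7074

0.7074


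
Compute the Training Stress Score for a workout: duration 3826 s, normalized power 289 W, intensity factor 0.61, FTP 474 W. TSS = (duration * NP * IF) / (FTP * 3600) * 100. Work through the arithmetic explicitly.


Product = 3826 * 289 * 0.61 = 674485.54
Base = 474 * 3600 = 1706400
TSS = 674485.54 / 1706400 * 100 = 39.53

39.53 TSS


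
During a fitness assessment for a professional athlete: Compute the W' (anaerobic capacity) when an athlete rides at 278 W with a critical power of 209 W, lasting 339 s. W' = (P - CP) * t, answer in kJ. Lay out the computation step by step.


Above-CP power = 69 W
Duration = 339 s
W' = 69 * 339 = 23391 J
Convert: 23391 / 1000 = 23.391 kJ

23.391 kJ


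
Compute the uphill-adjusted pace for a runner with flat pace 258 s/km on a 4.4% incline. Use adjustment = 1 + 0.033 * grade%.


Adjustment factor = 1 + 0.033 * 4.4 = 1.1452
Grade-adjusted pace = 258 * 1.1452 = 295.46 s/km

295.46 s/km


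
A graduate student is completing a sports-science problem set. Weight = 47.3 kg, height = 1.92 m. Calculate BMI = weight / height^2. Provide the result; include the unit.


height^2 = 1.92^2 = 3.6864
BMI = 47.3 / 3.6864 = 12.83 kg/m^2

12.83 kg/m^2
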